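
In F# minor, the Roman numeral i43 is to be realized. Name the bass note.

i in F# minor has root F#; the chord is F#-A-C#-E.
The figure 43 means second inversion — the fifth is in the bass.

C#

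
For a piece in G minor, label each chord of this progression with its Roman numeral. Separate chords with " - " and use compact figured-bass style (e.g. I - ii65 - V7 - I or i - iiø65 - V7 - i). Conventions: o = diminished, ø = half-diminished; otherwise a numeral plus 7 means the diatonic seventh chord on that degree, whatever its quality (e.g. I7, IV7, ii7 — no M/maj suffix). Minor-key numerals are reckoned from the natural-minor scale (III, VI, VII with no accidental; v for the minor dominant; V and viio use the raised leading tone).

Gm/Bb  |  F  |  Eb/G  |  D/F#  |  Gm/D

i6 - VII - VI6 - V6 - i64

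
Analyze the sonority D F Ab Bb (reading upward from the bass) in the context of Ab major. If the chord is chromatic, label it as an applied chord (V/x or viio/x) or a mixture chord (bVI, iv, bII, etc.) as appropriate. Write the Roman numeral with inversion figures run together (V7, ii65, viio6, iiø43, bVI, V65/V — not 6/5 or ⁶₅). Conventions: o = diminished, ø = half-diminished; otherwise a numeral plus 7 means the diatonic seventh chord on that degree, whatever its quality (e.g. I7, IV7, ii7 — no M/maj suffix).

Stacked in thirds the chord is Bb-D-F-Ab: a dominant seventh chord on Bb.
Bb is not a diatonic chord root with this quality in Ab major, but it lies a perfect fifth above Eb (V), so the chord functions as an applied dominant of V.
With D in the bass the chord is in first inversion, so the figured bass is 65.

V65/V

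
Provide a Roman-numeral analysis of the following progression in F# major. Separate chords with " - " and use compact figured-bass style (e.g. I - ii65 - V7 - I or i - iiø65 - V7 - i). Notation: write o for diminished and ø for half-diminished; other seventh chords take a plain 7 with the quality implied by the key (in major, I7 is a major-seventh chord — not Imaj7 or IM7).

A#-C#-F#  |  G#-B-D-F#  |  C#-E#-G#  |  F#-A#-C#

A#-C#-F#: root F# is the tonic; major triad there is I6.
G#-B-D-F# is non-diatonic — iiø7, a mixture chord from F# minor.
C#-E#-G# has root C#, degree 5 in F# major, so V.
F#-A#-C#: major triad on F# = scale degree 1 → I.

I6 - iiø7 - V - I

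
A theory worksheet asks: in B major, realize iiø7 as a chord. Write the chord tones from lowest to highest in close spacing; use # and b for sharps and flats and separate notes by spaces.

Scale degree 2 in B major is C#; here the chord built on it is altered to a half-diminished seventh chord. iiø7 is the half-diminished supertonic seventh, borrowed from the parallel minor.
So the chord is C#-E-G-B, a half-diminished seventh chord.

C# E G B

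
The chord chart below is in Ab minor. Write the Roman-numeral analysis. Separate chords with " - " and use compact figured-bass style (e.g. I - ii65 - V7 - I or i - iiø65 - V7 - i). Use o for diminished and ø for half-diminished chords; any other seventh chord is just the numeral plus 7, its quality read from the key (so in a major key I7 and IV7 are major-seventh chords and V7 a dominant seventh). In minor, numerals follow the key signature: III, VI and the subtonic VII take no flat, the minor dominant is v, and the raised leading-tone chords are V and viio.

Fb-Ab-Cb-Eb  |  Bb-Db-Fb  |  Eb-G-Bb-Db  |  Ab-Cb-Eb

Fb-Ab-Cb-Eb: root Fb is the submediant; major seventh chord there is VI7.
Bb-Db-Fb: diminished triad on Bb = scale degree 2 → iio.
Eb-G-Bb-Db has root Eb, degree 5 in Ab minor, so V7.
Ab-Cb-Eb has root Ab, degree 1 in Ab minor, so i.

VI7 - iio - V7 - i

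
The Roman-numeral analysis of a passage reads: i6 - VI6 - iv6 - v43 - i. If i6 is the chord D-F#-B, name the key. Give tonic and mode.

B minor

i6 is given as D-F#-B — a minor triad with root B.
If B is scale degree 1 and the mode makes that degree carry a minor triad, the tonic is B and the mode is minor.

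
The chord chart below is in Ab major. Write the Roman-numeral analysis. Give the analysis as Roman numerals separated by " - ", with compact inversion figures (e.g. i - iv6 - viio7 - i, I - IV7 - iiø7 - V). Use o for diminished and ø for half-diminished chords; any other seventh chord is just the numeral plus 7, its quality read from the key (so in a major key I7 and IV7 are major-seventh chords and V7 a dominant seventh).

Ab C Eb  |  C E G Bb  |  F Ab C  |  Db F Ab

Ab-C-Eb: major triad on Ab = scale degree 1 → I.
C-E-G-Bb: chromatic; C is V of vi, so V7/vi.
F-Ab-C has root F, degree 6 in Ab major, so vi.
Db-F-Ab has root Db, degree 4 in Ab major, so IV.

I - V7/vi - vi - IV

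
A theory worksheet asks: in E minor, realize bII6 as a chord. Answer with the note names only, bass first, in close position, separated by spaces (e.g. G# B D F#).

bII6 is the Neapolitan sixth — a major triad on the lowered second degree, here in its customary first inversion. In E minor that root is F.
So the chord is F-A-C, a major triad.
The figured bass 6 indicates first inversion, placing the third (A) in the bass: A-C-F.

A C F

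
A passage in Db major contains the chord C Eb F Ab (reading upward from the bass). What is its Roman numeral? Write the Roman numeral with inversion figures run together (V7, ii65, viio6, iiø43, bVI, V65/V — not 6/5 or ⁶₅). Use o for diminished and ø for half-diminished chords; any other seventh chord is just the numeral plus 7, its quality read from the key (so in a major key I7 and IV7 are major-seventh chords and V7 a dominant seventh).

Stacked in thirds the chord is F-Ab-C-Eb: a minor seventh chord on F.
F is scale degree 3 in Db major, and a minor seventh chord on that degree is written iii7.
With C in the bass the chord is in second inversion, so the figured bass is 43.

iii43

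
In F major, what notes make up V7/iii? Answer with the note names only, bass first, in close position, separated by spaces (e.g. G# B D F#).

E G# B D

The slash means an applied dominant: we want the dominant of iii. In F major, iii is A minor, and its dominant is built on E.
Building a dominant seventh chord on E gives E-G#-B-D.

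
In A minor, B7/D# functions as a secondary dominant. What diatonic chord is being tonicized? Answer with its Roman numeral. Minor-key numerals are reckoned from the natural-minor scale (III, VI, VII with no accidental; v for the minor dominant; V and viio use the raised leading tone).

The chord is a dominant seventh chord on B.
A dominant resolves down a perfect fifth: B → E. In A minor, E is scale degree 5, i.e. V.

V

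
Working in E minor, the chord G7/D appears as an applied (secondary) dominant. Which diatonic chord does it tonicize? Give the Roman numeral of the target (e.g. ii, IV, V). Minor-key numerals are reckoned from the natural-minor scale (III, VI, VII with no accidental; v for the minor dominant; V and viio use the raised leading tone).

VI

The chord is a dominant seventh chord on G.
A dominant resolves down a perfect fifth: G → C. In E minor, C is scale degree 6, i.e. VI.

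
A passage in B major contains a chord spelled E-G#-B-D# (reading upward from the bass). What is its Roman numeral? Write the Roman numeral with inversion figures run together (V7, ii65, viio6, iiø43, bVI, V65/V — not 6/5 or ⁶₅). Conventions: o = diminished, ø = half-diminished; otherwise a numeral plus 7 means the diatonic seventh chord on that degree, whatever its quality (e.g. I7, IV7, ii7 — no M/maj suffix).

IV7

Stacked in thirds the chord is E-G#-B-D#: a major seventh chord on E.
In B major, E is the subdominant; the diatonic major seventh chord there is IV7.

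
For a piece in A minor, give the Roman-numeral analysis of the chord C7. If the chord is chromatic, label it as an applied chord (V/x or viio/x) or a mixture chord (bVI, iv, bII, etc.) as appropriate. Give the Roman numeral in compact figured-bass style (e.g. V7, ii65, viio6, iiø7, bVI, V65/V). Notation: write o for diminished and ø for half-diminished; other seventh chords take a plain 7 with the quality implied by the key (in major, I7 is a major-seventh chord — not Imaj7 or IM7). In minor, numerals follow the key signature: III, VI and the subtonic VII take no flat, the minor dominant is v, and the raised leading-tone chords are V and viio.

V7/VI

The pitches C-E-G-Bb form a dominant seventh chord rooted on C.
C is not a diatonic chord root with this quality in A minor, but it lies a perfect fifth above F (VI), so the chord functions as an applied dominant of VI.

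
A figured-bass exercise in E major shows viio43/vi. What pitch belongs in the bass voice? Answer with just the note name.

F#

The applied chord viio43/vi is rooted on B#: B#-D#-F#-A.
The figure 43 means second inversion — the fifth is in the bass.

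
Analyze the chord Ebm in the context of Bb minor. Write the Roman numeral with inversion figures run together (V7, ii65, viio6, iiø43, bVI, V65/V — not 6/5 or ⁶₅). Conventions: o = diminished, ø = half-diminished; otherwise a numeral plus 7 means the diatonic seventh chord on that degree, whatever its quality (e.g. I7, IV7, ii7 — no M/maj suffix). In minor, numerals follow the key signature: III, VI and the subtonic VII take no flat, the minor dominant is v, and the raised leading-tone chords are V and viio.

iv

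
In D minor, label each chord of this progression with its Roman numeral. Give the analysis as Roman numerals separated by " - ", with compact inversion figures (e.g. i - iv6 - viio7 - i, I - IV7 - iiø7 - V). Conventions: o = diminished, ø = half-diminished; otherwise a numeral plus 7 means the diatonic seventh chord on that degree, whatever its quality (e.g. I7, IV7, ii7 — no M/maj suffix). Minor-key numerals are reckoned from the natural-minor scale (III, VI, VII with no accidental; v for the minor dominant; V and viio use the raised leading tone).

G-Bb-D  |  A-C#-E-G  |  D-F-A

G-Bb-D: minor triad on G = scale degree 4 → iv.
A-C#-E-G: dominant seventh chord on A = scale degree 5 → V7.
D-F-A: root D is the tonic; minor triad there is i.

iv - V7 - i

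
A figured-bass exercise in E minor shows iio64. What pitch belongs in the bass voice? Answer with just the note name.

iio in E minor has root F#; the chord is F#-A-C.
The figure 64 means second inversion — the fifth is in the bass.

C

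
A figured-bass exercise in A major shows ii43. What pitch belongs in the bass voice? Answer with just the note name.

ii in A major has root B; the chord is B-D-F#-A.
The figure 43 means second inversion — the fifth is in the bass.

F#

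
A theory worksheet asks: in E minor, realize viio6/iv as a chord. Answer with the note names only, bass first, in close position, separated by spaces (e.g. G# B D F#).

viio6/iv is a secondary leading-tone chord. The target iv is A in E minor; the applied chord is rooted a semitone below, on G#.
Building a diminished triad on G# gives G#-B-D.
With the 6 figure the chord is in first inversion; from the bass B upward in close position it reads B-D-G#.

B D G#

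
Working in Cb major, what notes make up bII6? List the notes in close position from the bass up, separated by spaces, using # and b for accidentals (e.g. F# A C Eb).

Fb Abb Dbb

bII6 is the Neapolitan sixth — a major triad on the lowered second degree, here in its customary first inversion. In Cb major that root is Dbb.
So the chord is Dbb-Fb-Abb.
With the 6 figure the chord is in first inversion; from the bass Fb upward in close position it reads Fb-Abb-Dbb.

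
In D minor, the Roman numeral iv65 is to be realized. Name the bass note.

Bb

iv in D minor has root G; the chord is G-Bb-D-F.
The figure 65 means first inversion — the third is in the bass.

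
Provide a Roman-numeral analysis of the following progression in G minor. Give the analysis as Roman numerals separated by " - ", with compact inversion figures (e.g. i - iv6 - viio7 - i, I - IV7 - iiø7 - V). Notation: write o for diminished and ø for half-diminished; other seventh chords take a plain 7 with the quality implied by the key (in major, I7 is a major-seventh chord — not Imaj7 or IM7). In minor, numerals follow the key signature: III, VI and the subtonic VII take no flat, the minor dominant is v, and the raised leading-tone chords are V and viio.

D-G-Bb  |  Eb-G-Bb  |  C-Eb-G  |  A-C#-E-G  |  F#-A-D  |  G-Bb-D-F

i64 - VI - iv - V7/V - V6 - i7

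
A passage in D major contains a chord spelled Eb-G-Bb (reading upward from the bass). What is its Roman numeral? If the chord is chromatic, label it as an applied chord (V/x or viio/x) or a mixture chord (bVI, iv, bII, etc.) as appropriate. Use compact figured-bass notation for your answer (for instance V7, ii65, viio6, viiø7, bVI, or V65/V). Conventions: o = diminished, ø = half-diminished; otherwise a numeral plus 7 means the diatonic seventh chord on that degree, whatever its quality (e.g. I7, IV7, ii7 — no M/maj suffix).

The pitches Eb-G-Bb form a major triad rooted on Eb.
Eb is the lowered second degree of D major (diatonic 2 would be E). This is the Neapolitan chord — a major triad on the lowered second degree.

bII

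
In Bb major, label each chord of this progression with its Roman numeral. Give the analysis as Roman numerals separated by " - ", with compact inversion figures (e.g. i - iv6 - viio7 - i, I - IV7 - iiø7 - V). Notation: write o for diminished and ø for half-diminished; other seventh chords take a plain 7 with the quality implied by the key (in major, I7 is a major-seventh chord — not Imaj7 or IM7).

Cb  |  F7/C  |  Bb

Cb: major triad on Cb — chromatic; Cb is the lowered second degree, so this is the Neapolitan chord, bII.
F7/C: root F is the dominant; dominant seventh chord there is V43.
Bb has root Bb, degree 1 in Bb major, so I.

bII - V43 - I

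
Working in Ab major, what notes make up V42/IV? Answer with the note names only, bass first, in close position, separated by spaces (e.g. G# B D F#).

Gb Ab C Eb

V42/IV is a secondary dominant — the dominant seventh of IV. IV in Ab major is Db, so the applied chord's root is Ab, a perfect fifth above.
Building a dominant seventh chord on Ab gives Ab-C-Eb-Gb.
With the 42 figure the chord is in third inversion; from the bass Gb upward in close position it reads Gb-Ab-C-Eb.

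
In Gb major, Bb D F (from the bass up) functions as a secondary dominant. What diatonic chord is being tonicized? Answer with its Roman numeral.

vi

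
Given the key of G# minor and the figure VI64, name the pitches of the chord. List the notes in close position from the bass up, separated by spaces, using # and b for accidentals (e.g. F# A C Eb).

B E G#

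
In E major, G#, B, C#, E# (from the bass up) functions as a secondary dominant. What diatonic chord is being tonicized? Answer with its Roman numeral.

The chord is a dominant seventh chord on C#.
A dominant resolves down a perfect fifth: C# → F#. In E major, F# is scale degree 2, i.e. ii.

ii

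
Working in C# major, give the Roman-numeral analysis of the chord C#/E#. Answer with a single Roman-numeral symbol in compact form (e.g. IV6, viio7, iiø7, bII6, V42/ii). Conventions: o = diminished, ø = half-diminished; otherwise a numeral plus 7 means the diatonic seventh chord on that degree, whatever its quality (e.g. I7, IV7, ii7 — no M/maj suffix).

I6

The pitches C#-E#-G# form a major triad rooted on C#.
In C# major, C# is the tonic; the diatonic major triad there is I.
With E# in the bass the chord is in first inversion, so the figured bass is 6.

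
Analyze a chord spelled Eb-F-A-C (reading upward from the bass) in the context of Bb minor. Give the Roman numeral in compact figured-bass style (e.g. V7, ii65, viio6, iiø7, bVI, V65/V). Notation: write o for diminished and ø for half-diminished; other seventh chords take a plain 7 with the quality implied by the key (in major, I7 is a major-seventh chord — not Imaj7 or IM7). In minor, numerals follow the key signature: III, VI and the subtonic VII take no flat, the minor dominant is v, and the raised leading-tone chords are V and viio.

The pitches F-A-C-Eb form a dominant seventh chord rooted on F.
F is scale degree 5 in Bb minor, and a dominant seventh chord on that degree is written V7.
With Eb in the bass the chord is in third inversion, so the figured bass is 42.

V42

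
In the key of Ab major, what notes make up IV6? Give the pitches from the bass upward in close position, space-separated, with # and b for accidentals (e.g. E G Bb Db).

F Ab Db

In Ab major, scale degree 4 is Db, and the diatonic chord built there is a major triad.
Stacking thirds from Db gives Db-F-Ab.
With the 6 figure the chord is in first inversion; from the bass F upward in close position it reads F-Ab-Db.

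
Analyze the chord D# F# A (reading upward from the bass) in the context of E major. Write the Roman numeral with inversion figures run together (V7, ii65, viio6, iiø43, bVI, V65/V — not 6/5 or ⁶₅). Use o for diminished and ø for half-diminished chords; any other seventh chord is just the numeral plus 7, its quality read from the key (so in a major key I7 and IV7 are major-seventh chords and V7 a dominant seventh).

The pitches D#-F#-A form a diminished triad rooted on D#.
In E major, D# is the leading tone; the diatonic diminished triad there is viio.

viio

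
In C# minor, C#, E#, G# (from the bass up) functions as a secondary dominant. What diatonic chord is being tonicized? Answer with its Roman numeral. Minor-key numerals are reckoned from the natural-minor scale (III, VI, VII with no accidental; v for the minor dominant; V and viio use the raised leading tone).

The chord is a major triad on C#.
A dominant resolves down a perfect fifth: C# → F#. In C# minor, F# is scale degree 4, i.e. iv.

iv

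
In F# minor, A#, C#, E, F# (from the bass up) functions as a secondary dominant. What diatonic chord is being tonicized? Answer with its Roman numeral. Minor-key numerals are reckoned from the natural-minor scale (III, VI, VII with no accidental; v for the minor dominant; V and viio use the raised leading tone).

iv

The chord is a dominant seventh chord on F#.
A dominant resolves down a perfect fifth: F# → B. In F# minor, B is scale degree 4, i.e. iv.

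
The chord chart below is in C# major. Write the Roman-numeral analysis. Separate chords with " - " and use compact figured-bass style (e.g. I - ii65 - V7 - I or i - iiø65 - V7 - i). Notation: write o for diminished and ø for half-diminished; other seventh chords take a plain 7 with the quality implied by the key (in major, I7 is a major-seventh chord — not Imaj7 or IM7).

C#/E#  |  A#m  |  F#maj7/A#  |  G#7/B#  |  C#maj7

I6 - vi - IV65 - V65 - I7

C#/E#: root C# is the tonic; major triad there is I6.
A#m: minor triad on A# = scale degree 6 → vi.
F#maj7/A#: major seventh chord on F# = scale degree 4 → IV65.
G#7/B#: root G# is the dominant; dominant seventh chord there is V65.
C#maj7 has root C#, degree 1 in C# major, so I7.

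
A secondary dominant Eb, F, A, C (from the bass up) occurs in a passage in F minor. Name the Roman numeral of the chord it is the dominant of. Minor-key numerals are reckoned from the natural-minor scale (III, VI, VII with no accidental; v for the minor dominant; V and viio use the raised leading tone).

The chord is a dominant seventh chord on F.
A dominant resolves down a perfect fifth: F → Bb. In F minor, Bb is scale degree 4, i.e. iv.

iv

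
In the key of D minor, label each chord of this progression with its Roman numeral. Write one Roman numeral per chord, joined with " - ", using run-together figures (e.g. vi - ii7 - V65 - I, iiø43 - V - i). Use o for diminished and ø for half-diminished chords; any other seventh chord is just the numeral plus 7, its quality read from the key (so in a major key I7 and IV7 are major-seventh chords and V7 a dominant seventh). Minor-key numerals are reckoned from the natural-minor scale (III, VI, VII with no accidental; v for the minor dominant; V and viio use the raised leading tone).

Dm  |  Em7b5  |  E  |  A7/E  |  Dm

Dm: root D is the tonic; minor triad there is i.
Em7b5 has root E, degree 2 in D minor, so iiø7.
E: a major triad on E, the applied dominant of V → V/V.
A7/E: dominant seventh chord on A = scale degree 5 → V43.
Dm: root D is the tonic; minor triad there is i.

i - iiø7 - V/V - V43 - i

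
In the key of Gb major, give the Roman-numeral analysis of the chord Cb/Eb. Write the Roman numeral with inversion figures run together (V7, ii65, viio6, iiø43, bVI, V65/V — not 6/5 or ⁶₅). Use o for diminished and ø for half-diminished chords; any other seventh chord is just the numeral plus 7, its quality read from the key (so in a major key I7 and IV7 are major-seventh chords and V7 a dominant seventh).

IV6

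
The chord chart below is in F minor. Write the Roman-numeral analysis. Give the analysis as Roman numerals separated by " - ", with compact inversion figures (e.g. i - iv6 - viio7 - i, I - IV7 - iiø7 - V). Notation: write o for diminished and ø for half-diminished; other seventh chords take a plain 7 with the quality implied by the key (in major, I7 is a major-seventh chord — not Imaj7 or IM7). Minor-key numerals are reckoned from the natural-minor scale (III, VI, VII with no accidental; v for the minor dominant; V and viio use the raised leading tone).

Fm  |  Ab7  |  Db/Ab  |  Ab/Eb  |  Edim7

Fm: minor triad on F = scale degree 1 → i.
Ab7: a dominant seventh chord on Ab, the applied dominant of VI → V7/VI.
Db/Ab: root Db is the submediant; major triad there is VI64.
Ab/Eb: major triad on Ab = scale degree 3 → III64.
Edim7: fully diminished seventh chord on E = scale degree 7 → viio7.

i - V7/VI - VI64 - III64 - viio7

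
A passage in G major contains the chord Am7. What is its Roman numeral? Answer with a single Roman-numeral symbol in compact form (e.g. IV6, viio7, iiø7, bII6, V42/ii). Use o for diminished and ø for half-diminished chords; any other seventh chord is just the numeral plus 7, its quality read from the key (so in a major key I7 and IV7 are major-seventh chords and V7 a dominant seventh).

ii7

Stacked in thirds the chord is A-C-E-G: a minor seventh chord on A.
A is scale degree 2 in G major, and a minor seventh chord on that degree is written ii7.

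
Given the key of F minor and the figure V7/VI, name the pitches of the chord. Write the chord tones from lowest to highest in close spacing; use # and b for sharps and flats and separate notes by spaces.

Ab C Eb Gb

V7/VI is a secondary dominant — the dominant seventh of VI. VI in F minor is Db, so the applied chord's root is Ab, a perfect fifth above.
Building a dominant seventh chord on Ab gives Ab-C-Eb-Gb.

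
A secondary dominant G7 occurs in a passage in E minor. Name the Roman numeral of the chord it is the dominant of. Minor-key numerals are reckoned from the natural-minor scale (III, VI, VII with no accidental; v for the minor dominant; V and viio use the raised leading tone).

The chord is a dominant seventh chord on G.
A dominant resolves down a perfect fifth: G → C. In E minor, C is scale degree 6, i.e. VI.

VI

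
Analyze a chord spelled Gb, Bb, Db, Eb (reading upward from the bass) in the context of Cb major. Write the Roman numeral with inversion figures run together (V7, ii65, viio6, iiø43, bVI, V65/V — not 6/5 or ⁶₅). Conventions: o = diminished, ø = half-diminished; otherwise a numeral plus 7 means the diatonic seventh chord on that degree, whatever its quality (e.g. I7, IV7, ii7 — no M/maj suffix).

iii65

The pitches Eb-Gb-Bb-Db form a minor seventh chord rooted on Eb.
Eb is scale degree 3 in Cb major, and a minor seventh chord on that degree is written iii7.
With Gb in the bass the chord is in first inversion, so the figured bass is 65.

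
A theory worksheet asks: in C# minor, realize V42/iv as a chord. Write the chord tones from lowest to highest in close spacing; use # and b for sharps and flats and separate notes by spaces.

The slash means an applied dominant: we want the dominant of iv. In C# minor, iv is F# minor, and its dominant is built on C#.
Building a dominant seventh chord on C# gives C#-E#-G#-B.
With the 42 figure the chord is in third inversion; from the bass B upward in close position it reads B-C#-E#-G#.

B C# E# G#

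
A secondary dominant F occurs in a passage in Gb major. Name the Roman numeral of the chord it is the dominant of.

iii

The chord is a major triad on F.
A dominant resolves down a perfect fifth: F → Bb. In Gb major, Bb is scale degree 3, i.e. iii.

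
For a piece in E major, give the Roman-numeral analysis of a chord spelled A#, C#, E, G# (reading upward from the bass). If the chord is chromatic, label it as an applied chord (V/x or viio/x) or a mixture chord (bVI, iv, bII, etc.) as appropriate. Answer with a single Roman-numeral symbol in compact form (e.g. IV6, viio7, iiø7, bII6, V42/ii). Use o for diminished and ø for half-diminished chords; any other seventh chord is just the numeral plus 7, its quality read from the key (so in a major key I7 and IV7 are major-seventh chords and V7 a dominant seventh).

viiø7/V

The pitches A#-C#-E-G# form a half-diminished seventh chord rooted on A#.
A# sits a half step below B (V in E major); a diminished chord there is the applied leading-tone chord of V.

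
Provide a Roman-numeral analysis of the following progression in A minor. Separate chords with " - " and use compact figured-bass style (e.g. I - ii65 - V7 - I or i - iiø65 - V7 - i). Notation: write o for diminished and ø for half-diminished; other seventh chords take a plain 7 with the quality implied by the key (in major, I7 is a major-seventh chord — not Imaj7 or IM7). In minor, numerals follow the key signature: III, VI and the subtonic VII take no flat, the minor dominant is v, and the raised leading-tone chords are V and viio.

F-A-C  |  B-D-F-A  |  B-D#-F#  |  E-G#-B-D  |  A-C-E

VI - iiø7 - V/V - V7 - i

F-A-C: major triad on F = scale degree 6 → VI.
B-D-F-A: root B is the supertonic; half-diminished seventh chord there is iiø7.
B-D#-F#: a major triad on B, the applied dominant of V → V/V.
E-G#-B-D: root E is the dominant; dominant seventh chord there is V7.
A-C-E: minor triad on A = scale degree 1 → i.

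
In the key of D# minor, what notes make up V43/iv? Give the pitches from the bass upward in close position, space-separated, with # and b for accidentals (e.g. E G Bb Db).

The slash means an applied dominant: we want the dominant of iv. In D# minor, iv is G# minor, and its dominant is built on D#.
Building a dominant seventh chord on D# gives D#-F##-A#-C#.
The figured bass 43 indicates second inversion, placing the fifth (A#) in the bass: A#-C#-D#-F##.

A# C# D# F##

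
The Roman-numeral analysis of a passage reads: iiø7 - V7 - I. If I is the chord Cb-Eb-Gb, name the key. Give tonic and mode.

The anchor chord is a major triad on Cb, labeled I.
If Cb is scale degree 1 and the mode makes that degree carry a major triad, the tonic is Cb and the mode is major.

Cb major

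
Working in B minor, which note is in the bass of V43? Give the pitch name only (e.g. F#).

C#

V in B minor has root F#; the chord is F#-A#-C#-E.
The figure 43 means second inversion — the fifth is in the bass.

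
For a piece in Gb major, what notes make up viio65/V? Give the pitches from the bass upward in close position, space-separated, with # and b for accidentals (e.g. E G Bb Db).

Eb Gb Bbb C

The slash marks an applied leading-tone chord: viio of V. In Gb major, V is Db, so the leading tone to it is C, a half step below.
Building a fully diminished seventh chord on C gives C-Eb-Gb-Bbb.
With the 65 figure the chord is in first inversion; from the bass Eb upward in close position it reads Eb-Gb-Bbb-C.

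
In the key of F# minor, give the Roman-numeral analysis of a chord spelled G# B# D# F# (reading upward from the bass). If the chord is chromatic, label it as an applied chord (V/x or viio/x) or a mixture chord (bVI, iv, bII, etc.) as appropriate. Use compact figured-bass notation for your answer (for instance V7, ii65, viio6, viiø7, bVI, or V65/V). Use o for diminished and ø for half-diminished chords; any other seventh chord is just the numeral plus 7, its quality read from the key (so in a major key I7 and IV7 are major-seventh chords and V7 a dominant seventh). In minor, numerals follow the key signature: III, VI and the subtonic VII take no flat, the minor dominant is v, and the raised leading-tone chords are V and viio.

The pitches G#-B#-D#-F# form a dominant seventh chord rooted on G#.
G# is not a diatonic chord root with this quality in F# minor, but it lies a perfect fifth above C# (V), so the chord functions as an applied dominant of V.

V7/V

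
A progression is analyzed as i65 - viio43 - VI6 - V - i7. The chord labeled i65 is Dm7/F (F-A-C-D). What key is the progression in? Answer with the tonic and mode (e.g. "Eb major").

The chord Dm7/F is a minor seventh chord rooted on D; its label is i65.
If D is scale degree 1 and the mode makes that degree carry a minor seventh chord, the tonic is D and the mode is minor.

D minor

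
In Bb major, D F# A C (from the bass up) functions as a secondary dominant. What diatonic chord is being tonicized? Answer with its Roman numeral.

vi

The chord is a dominant seventh chord on D.
A dominant resolves down a perfect fifth: D → G. In Bb major, G is scale degree 6, i.e. vi.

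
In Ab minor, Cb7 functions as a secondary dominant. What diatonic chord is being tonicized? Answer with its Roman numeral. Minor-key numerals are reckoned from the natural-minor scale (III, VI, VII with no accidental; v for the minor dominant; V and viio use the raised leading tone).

VI

The chord is a dominant seventh chord on Cb.
A dominant resolves down a perfect fifth: Cb → Fb. In Ab minor, Fb is scale degree 6, i.e. VI.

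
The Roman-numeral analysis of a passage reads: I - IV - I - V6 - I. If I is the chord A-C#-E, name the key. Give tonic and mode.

A major

The anchor chord is a major triad on A, labeled I.
If A is scale degree 1 and the mode makes that degree carry a major triad, the tonic is A and the mode is major.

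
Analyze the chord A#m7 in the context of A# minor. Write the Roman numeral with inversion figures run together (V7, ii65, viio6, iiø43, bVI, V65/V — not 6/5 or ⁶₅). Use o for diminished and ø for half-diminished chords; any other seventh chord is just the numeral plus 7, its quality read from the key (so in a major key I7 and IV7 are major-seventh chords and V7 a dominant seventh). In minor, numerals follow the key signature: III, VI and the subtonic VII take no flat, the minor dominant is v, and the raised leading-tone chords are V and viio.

i7

The pitches A#-C#-E#-G# form a minor seventh chord rooted on A#.
A# is scale degree 1 in A# minor, and a minor seventh chord on that degree is written i7.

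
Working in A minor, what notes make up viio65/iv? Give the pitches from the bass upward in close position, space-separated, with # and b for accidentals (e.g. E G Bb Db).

E G Bb C#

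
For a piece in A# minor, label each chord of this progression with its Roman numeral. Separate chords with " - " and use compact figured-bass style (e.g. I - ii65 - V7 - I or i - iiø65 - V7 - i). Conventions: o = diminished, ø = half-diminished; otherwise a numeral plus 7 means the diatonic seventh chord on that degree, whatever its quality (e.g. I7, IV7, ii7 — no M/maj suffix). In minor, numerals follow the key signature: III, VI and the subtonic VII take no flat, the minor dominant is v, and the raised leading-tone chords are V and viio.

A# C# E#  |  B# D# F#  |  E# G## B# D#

i - iio - V7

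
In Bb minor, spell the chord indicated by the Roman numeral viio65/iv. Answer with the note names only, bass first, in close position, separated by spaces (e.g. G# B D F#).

F Ab Cb D

viio65/iv is a secondary leading-tone chord. The target iv is Eb in Bb minor; the applied chord is rooted a semitone below, on D.
Building a fully diminished seventh chord on D gives D-F-Ab-Cb.
The figured bass 65 indicates first inversion, placing the third (F) in the bass: F-Ab-Cb-D.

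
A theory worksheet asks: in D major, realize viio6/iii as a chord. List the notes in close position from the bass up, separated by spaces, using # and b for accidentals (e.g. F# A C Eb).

G# B E#

viio6/iii is a secondary leading-tone chord. The target iii is F# in D major; the applied chord is rooted a semitone below, on E#.
Building a diminished triad on E# gives E#-G#-B.
With the 6 figure the chord is in first inversion; from the bass G# upward in close position it reads G#-B-E#.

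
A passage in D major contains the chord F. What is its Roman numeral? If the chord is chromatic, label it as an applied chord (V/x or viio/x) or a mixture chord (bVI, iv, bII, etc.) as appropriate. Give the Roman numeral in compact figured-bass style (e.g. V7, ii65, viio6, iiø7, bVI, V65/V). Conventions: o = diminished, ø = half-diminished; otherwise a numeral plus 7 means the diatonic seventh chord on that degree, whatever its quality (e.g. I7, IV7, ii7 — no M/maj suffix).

bIII

Stacked in thirds the chord is F-A-C: a major triad on F.
F is the lowered third degree of D major (diatonic 3 would be F#). This is a major triad on the lowered third degree, borrowed from the parallel minor.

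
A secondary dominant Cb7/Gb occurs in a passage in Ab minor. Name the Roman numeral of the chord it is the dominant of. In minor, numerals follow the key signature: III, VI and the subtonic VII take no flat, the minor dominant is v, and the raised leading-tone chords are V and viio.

The chord is a dominant seventh chord on Cb.
A dominant resolves down a perfect fifth: Cb → Fb. In Ab minor, Fb is scale degree 6, i.e. VI.

VI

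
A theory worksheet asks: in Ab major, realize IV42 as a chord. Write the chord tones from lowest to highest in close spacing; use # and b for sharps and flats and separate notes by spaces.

In Ab major, the subdominant is Db, and the diatonic chord built there is a major seventh chord.
That chord is spelled Db-F-Ab-C.
The figured bass 42 indicates third inversion, placing the seventh (C) in the bass: C-Db-F-Ab.

C Db F Ab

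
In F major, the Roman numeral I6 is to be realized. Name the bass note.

I in F major has root F; the chord is F-A-C.
The figure 6 means first inversion — the third is in the bass.

A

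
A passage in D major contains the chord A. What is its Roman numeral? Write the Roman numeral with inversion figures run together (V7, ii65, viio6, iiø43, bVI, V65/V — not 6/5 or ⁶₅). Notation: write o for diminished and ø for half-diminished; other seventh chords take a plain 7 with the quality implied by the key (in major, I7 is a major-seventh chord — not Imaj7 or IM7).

V

The pitches A-C#-E form a major triad rooted on A.
In D major, A is the dominant; the diatonic major triad there is V.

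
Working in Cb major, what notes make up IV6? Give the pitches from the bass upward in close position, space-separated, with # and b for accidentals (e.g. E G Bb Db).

Ab Cb Fb

In Cb major, the subdominant is Fb, and the diatonic chord built there is a major triad.
Stacking thirds from Fb gives Fb-Ab-Cb.
The figured bass 6 indicates first inversion, placing the third (Ab) in the bass: Ab-Cb-Fb.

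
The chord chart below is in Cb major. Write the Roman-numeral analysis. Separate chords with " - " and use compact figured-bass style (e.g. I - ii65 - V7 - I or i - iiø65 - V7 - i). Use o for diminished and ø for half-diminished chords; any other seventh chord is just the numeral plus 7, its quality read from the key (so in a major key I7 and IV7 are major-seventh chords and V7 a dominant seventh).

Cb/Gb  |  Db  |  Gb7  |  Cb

I64 - V/V - V7 - I

Cb/Gb: major triad on Cb = scale degree 1 → I64.
Db: chromatic; Db is V of V, so V/V.
Gb7: dominant seventh chord on Gb = scale degree 5 → V7.
Cb: major triad on Cb = scale degree 1 → I.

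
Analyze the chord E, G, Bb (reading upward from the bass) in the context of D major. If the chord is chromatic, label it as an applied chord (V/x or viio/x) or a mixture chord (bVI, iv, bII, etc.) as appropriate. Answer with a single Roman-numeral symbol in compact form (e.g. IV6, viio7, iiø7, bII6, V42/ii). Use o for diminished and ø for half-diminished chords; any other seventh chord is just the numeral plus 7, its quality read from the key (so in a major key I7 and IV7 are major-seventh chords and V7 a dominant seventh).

iio

Stacked in thirds the chord is E-G-Bb: a diminished triad on E.
E is the second degree of D major. This is the diminished supertonic triad, borrowed from the parallel minor.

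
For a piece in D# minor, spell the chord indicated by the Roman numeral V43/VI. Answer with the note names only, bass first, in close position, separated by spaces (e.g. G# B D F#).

C# E F# A#

The slash means an applied dominant: we want the dominant of VI. In D# minor, VI is B major, and its dominant is built on F#.
Building a dominant seventh chord on F# gives F#-A#-C#-E.
With the 43 figure the chord is in second inversion; from the bass C# upward in close position it reads C#-E-F#-A#.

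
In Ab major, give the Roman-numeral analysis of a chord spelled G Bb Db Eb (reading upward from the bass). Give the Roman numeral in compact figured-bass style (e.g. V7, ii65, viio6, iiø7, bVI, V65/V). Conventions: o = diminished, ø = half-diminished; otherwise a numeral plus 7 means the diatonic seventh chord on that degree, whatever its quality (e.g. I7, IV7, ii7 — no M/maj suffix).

V65

Stacked in thirds the chord is Eb-G-Bb-Db: a dominant seventh chord on Eb.
In Ab major, Eb is the dominant; the diatonic dominant seventh chord there is V7.
With G in the bass the chord is in first inversion, so the figured bass is 65.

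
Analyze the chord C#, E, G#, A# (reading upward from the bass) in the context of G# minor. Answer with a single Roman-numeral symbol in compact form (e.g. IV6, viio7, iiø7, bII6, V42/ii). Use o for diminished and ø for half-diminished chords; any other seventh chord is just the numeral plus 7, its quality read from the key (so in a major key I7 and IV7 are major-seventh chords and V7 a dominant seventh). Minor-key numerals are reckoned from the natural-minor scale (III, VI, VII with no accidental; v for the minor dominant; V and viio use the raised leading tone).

iiø65

Stacked in thirds the chord is A#-C#-E-G#: a half-diminished seventh chord on A#.
In G# minor, A# is the supertonic; the diatonic half-diminished seventh chord there is iiø7.
With C# in the bass the chord is in first inversion, so the figured bass is 65.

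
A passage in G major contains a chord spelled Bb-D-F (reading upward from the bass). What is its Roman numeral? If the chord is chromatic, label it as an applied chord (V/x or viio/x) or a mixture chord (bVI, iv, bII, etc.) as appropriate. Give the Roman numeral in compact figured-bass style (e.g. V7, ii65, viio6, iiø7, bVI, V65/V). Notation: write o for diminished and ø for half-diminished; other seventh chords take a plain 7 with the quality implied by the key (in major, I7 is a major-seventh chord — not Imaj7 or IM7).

bIII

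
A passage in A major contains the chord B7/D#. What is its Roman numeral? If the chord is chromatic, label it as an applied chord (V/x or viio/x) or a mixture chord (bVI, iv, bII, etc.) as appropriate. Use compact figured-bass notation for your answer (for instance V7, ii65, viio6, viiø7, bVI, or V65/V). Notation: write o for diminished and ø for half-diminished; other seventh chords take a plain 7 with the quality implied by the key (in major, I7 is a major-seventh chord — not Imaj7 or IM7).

V65/V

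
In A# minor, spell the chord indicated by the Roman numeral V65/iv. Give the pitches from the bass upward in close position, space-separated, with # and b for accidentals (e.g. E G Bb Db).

C## E# G# A#

V65/iv is a secondary dominant — the dominant seventh of iv. iv in A# minor is D#, so the applied chord's root is A#, a perfect fifth above.
Building a dominant seventh chord on A# gives A#-C##-E#-G#.
The figured bass 65 indicates first inversion, placing the third (C##) in the bass: C##-E#-G#-A#.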